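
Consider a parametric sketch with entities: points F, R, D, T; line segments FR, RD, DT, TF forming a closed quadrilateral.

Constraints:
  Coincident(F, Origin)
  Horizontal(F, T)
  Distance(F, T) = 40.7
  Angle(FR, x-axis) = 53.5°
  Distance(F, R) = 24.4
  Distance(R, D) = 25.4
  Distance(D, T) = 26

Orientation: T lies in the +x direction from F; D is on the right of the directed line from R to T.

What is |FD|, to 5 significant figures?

16.398

Checks: |FT| = 40.70 ✓; |FR| = 24.40 ✓; |RD| = 25.40 ✓; |DT| = 26.00 ✓.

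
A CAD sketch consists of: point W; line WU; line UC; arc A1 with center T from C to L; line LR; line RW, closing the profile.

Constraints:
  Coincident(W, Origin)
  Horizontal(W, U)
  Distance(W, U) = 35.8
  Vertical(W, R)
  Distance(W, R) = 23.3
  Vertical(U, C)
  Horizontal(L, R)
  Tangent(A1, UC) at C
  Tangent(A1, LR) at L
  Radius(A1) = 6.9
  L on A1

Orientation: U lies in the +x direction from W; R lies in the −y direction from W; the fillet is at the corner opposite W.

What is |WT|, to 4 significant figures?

33.23

WR is vertical with |WR| = 23.3 and R on the −y side, so R = (0.000, -23.30). The virtual corner opposite W is at (35.80, -23.30). A1 meets UC tangentially, so TC is at right angles to UC and A1 meets LR tangentially, so TL is at right angles to LR, with radius 6.9, so the center T sits 6.9 in from both sides at T = (28.90, -16.40). Then |WT| = |T − W| = 33.23.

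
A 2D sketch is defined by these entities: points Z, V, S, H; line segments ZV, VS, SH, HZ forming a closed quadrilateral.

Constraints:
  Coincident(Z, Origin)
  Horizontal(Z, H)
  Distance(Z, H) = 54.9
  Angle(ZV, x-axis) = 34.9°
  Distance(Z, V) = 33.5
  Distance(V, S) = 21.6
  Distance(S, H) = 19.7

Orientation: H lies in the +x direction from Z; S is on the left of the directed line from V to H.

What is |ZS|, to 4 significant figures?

52.56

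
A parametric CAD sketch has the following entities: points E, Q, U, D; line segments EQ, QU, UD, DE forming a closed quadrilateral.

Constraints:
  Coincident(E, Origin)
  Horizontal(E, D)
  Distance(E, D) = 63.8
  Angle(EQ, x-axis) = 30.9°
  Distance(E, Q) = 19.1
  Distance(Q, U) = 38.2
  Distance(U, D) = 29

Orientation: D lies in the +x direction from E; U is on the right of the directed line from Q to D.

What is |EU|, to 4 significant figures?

45.75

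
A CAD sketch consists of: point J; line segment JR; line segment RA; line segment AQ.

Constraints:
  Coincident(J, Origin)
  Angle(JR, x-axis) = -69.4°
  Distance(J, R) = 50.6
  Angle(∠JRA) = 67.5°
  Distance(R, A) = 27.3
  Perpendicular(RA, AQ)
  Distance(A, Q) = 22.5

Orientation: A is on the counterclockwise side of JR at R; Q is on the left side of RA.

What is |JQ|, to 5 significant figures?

25.514

J is at the origin; JR runs at -69.4° with length 50.6, so R = 50.6·(cos -69.4°, sin -69.4°) = (17.803, -47.365). ∠JRA = 67.5°, so RA runs at -69.4° + (180° − 67.5°) = 43.100° from the x-axis; with |RA| = 27.3, A = R + 27.3·(cos 43.100°, sin 43.100°) = (37.737, -28.711). The perpendicularity gives AQ at right angles to RA; with |AQ| = 22.5 on the left of RA, Q = A + 22.5·(-0.68327, 0.73016) = (22.363, -12.283). Then |JQ| = |Q − J| = 25.514.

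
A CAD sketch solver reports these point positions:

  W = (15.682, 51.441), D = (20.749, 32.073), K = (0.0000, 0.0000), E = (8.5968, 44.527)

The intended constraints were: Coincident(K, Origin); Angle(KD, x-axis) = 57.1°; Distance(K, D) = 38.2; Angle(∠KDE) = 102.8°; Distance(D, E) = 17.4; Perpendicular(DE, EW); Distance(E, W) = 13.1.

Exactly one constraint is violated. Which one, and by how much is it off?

Distance(E, W) = 13.1 — off by 3.20.

K = (0.00, 0.00) ✓; KD at 57.10° ✓; |KD| = 38.20 ✓; ∠KDE = 102.8° ✓; |DE| = 17.40 ✓; ∠(DE, EW) = 90.00° ✓; |EW| = 9.900 ✗.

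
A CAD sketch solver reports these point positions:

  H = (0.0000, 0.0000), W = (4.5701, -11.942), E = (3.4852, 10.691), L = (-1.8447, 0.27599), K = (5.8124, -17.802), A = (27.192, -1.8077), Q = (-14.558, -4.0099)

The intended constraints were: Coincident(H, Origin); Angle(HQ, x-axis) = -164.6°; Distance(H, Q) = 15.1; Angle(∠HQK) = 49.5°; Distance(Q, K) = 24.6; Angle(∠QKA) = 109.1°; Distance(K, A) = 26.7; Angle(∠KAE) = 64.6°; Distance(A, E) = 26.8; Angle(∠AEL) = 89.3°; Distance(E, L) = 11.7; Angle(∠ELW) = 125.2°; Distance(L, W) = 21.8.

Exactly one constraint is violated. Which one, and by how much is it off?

Distance(L, W) = 21.8 — off by 8.00.

H = (0.00, 0.00) ✓; HQ at -164.6° ✓; |HQ| = 15.10 ✓; ∠HQK = 49.50° ✓; |QK| = 24.60 ✓; ∠QKA = 109.1° ✓; |KA| = 26.70 ✓; ∠KAE = 64.60° ✓; |AE| = 26.80 ✓; ∠AEL = 89.30° ✓; |EL| = 11.70 ✓; ∠ELW = 125.2° ✓; |LW| = 13.80 ✗.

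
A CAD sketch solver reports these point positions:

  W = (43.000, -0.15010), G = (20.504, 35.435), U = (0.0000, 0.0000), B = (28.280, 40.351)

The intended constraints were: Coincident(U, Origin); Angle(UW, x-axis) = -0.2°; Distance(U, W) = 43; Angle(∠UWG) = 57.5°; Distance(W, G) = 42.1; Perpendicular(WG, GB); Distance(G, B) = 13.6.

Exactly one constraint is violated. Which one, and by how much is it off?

Distance(G, B) = 13.6 — off by 4.40.

U = (0.00, 0.00) ✓; UW at -0.2000° ✓; |UW| = 43.00 ✓; ∠UWG = 57.50° ✓; |WG| = 42.10 ✓; ∠(WG, GB) = 90.00° ✓; |GB| = 9.200 ✗.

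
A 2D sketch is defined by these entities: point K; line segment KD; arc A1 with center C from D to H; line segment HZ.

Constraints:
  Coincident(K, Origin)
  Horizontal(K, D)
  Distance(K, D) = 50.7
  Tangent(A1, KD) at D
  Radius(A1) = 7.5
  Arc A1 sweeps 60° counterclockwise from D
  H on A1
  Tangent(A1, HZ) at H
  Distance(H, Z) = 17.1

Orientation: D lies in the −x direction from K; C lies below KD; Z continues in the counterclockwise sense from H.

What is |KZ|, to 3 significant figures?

68.3

K is at the origin; KD is horizontal with |KD| = 50.7 and D on the −x side, so D = (-50.7, 0.00). Since A1 is tangent to KD there, CD ⟂ KD, so C = D + (0, -7.5) = (-50.7, -7.50). On A1, D sits at bearing 90° from C; a 60° counterclockwise sweep puts H at bearing 150°, so H = C + 7.5·(cos 150°, sin 150°) = (-57.2, -3.75). Since A1 is tangent to HZ there, CH ⟂ HZ, so HZ runs along (−sin 150°, cos 150°); with |HZ| = 17.1, Z = (-65.7, -18.6). Then |KZ| = |Z − K| = 68.3.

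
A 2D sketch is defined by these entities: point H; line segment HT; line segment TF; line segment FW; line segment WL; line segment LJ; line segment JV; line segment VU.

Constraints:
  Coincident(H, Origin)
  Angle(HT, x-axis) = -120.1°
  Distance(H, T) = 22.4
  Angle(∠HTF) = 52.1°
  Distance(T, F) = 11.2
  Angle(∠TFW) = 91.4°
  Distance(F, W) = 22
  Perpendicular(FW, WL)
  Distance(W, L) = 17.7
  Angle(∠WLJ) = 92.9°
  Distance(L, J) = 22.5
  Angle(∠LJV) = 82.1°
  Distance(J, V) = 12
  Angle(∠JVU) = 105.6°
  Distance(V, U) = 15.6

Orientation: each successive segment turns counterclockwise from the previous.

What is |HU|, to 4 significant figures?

6.407

H is at the origin; HT runs at -120.1° with length 22.4, so T = (-11.23, -19.38). ∠HTF = 52.1° gives TF at 7.800° from the x-axis; with |TF| = 11.2, F = (-0.1375, -17.86). ∠TFW = 91.4° gives FW at 96.40° from the x-axis; with |FW| = 22.0, W = (-2.590, 4.004). FW ⟂ WL, so WL runs at -173.6°; with |WL| = 17.7, L = (-20.18, 2.031). ∠WLJ = 92.9° gives LJ at -86.50° from the x-axis; with |LJ| = 22.5, J = (-18.81, -20.43). ∠LJV = 82.1° gives JV at 11.40° from the x-axis; with |JV| = 12.0, V = (-7.043, -18.06). ∠JVU = 105.6° gives VU at 85.80° from the x-axis; with |VU| = 15.6, U = (-5.900, -2.498). Then |HU| = |U − H| = 6.407.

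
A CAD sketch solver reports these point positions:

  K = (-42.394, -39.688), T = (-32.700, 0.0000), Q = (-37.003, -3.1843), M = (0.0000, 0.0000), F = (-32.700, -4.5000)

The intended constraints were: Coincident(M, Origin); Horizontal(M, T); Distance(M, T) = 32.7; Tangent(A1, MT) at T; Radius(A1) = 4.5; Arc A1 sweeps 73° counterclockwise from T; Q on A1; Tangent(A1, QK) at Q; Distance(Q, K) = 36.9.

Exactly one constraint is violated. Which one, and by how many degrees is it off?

Tangent(A1, QK) at Q — off by 8.60°.

M = (0.00, 0.00) ✓; M.y = 0.00, T.y = 0.00 ✓; |MT| = 32.70 ✓; ∠(FT, TM) = 90.00° ✓; |FT| = 4.500 ✓; bearing(F→Q) − bearing(F→T) = 73.00° ✓; |FQ| = 4.500 ✓; ∠(FQ, QK) = 81.40° ✗; |QK| = 36.90 ✓.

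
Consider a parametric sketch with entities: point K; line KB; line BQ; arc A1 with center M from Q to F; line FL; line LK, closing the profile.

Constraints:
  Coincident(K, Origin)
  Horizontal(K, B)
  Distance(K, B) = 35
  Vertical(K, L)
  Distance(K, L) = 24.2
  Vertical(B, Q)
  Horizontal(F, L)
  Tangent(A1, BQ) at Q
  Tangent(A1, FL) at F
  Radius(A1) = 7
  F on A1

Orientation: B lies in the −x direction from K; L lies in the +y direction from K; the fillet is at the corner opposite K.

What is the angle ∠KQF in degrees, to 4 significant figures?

71.17°

K is at the origin; KB is horizontal with |KB| = 35.0 and B on the −x side, so B = (-35.00, 0.000). KL is vertical with |KL| = 24.2 and L on the +y side, so L = (0.000, 24.20). The virtual corner opposite K is at (-35.00, 24.20). Since A1 is tangent to BQ there, MQ ⟂ BQ and tangency of A1 to FL means the radius MF is perpendicular to FL, with radius 7.0, so the center M sits 7.0 in from both sides at M = (-28.00, 17.20). That places the tangent points at Q = (-35.00, 17.20) on BQ and F = (-28.00, 24.20) on FL. Then cos ∠KQF = QK·QF / (|QK||QF|), giving 71.17°.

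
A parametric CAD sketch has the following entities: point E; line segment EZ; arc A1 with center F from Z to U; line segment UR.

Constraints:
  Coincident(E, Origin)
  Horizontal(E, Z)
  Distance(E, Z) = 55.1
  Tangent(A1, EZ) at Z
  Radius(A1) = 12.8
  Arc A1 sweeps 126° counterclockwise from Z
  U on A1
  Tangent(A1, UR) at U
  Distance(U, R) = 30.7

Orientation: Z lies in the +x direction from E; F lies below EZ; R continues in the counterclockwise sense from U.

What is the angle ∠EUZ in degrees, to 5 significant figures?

92.572°

A1 meets EZ tangentially, so FZ is at right angles to EZ, so F = Z + (0, -12.8) = (55.100, -12.800). On A1, Z sits at bearing 90° from F; a 126° counterclockwise sweep puts U at bearing 216°, so U = F + 12.8·(cos 216°, sin 216°) = (44.745, -20.324). Then cos ∠EUZ = UE·UZ / (|UE||UZ|), giving 92.572°.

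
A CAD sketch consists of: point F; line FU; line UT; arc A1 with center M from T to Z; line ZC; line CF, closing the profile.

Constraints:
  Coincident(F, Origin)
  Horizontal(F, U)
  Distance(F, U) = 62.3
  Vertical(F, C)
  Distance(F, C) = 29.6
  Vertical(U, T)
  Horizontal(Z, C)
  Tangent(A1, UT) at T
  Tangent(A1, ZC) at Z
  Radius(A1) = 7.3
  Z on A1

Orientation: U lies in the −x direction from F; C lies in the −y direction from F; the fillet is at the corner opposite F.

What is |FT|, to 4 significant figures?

66.17

The virtual corner opposite F is at (-62.30, -29.60). A1 meets UT tangentially, so MT is at right angles to UT and tangency of A1 to ZC means the radius MZ is perpendicular to ZC, with radius 7.3, so the center M sits 7.3 in from both sides at M = (-55.00, -22.30). That places the tangent points at T = (-62.30, -22.30) on UT and Z = (-55.00, -29.60) on ZC. Then |FT| = |T − F| = 66.17.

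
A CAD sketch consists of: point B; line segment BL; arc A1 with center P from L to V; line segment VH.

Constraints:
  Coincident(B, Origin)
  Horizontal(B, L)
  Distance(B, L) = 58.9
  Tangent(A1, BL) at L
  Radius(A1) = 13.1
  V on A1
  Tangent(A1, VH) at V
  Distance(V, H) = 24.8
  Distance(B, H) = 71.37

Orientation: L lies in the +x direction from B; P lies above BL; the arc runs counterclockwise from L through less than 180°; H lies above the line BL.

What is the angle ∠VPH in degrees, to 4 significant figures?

62.16°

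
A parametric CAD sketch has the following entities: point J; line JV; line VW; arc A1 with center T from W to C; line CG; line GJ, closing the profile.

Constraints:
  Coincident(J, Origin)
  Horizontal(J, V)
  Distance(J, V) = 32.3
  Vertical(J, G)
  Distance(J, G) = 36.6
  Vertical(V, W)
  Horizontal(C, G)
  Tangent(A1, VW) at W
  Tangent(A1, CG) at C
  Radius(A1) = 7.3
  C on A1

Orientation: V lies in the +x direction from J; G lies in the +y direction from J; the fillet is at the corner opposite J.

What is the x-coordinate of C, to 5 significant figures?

25.000

J is at the origin; JV is horizontal with |JV| = 32.3 and V on the +x side, so V = (32.300, 0.0000). J and G share the same x with |JG| = 36.6 and G on the +y side, so G = (0.0000, 36.600). The virtual corner opposite J is at (32.300, 36.600). Tangency of A1 to VW means the radius TW is perpendicular to VW and the tangent condition forces TC to be normal to CG, with radius 7.3, so the center T sits 7.3 in from both sides at T = (25.000, 29.300). That places the tangent points at W = (32.300, 29.300) on VW and C = (25.000, 36.600) on CG. So C.x = 25.000.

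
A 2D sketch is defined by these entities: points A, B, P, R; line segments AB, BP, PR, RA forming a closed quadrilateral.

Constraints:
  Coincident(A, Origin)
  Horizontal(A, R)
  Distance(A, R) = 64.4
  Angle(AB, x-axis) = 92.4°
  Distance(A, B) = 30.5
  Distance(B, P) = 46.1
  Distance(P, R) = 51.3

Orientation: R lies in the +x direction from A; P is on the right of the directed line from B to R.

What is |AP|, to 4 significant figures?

19.48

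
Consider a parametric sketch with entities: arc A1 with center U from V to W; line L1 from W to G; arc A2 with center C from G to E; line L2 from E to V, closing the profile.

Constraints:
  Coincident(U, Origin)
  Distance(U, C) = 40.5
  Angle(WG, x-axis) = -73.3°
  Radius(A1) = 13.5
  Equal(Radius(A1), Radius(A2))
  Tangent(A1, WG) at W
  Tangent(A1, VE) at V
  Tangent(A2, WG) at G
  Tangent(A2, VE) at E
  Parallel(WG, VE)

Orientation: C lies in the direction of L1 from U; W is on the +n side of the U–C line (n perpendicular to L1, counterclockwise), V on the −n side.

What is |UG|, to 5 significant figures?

42.691

The slot axis is L1's direction at -73.3°, so u = (cos -73.3°, sin -73.3°) = (0.28736, -0.95782) and n = (−sin -73.3°, cos -73.3°) = (0.95782, 0.28736). U is at the origin and C lies 40.5 along u from U, so C = 40.5·u = (11.638, -38.792). Tangency of A1 to both parallel lines with radius 13.5 puts W and V at U ± 13.5·n: W = (12.931, 3.8794), V = (-12.931, -3.8794). Equal radii place G and E the same way about C: G = C + 13.5·n = (24.569, -34.912), E = C − 13.5·n = (-1.2925, -42.671). Then |UG| = |G − U| = 42.691.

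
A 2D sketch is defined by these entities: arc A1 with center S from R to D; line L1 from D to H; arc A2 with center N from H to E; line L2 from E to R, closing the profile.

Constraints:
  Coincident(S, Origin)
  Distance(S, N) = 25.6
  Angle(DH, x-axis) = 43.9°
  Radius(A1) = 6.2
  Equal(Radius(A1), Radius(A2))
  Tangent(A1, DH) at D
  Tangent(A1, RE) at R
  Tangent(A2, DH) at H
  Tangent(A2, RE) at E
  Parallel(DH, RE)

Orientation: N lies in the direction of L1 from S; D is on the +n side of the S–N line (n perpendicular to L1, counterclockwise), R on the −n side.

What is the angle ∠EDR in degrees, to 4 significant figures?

64.16°

Tangency of A1 to both parallel lines with radius 6.2 puts D and R at S ± 6.2·n: D = (-4.299, 4.467), R = (4.299, -4.467). Equal radii place H and E the same way about N: H = N + 6.2·n = (14.15, 22.22), E = N − 6.2·n = (22.75, 13.28). Then cos ∠EDR = DE·DR / (|DE||DR|), giving 64.16°.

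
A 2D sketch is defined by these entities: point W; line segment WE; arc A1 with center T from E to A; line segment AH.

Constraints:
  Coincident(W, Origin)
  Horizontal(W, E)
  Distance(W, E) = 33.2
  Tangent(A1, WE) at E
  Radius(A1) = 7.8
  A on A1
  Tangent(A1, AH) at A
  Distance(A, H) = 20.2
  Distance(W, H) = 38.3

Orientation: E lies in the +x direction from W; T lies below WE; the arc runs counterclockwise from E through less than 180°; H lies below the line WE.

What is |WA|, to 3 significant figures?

26.6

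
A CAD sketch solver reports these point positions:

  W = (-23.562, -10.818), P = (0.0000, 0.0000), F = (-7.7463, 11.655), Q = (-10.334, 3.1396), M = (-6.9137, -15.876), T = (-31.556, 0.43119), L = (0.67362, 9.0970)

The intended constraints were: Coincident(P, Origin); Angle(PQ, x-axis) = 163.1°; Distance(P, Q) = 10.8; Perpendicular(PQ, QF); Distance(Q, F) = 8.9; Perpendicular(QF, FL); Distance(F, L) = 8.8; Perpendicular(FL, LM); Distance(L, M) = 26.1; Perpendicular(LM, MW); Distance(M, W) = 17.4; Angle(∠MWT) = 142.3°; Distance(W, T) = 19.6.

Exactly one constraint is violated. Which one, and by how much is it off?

Distance(W, T) = 19.6 — off by 5.80.

P = (0.00, 0.00) ✓; PQ at 163.1° ✓; |PQ| = 10.80 ✓; ∠(PQ, QF) = 90.00° ✓; |QF| = 8.900 ✓; ∠(QF, FL) = 90.00° ✓; |FL| = 8.800 ✓; ∠(FL, LM) = 90.00° ✓; |LM| = 26.10 ✓; ∠(LM, MW) = 90.00° ✓; |MW| = 17.40 ✓; ∠MWT = 142.3° ✓; |WT| = 13.80 ✗.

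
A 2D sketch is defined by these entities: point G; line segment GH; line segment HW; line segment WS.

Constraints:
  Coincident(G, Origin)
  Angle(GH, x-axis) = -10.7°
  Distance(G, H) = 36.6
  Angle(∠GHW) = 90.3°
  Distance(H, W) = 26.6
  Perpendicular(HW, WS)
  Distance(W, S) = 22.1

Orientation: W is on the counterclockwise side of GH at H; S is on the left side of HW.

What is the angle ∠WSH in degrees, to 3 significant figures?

50.3°

G is at the origin; GH runs at -10.7° with length 36.6, so H = 36.6·(cos -10.7°, sin -10.7°) = (36.0, -6.80). ∠GHW = 90.3°, so HW runs at -10.7° + (180° − 90.3°) = 79.0° from the x-axis; with |HW| = 26.6, W = H + 26.6·(cos 79.0°, sin 79.0°) = (41.0, 19.3). The perpendicularity gives WS at right angles to HW; with |WS| = 22.1 on the left of HW, S = W + 22.1·(-0.982, 0.191) = (19.3, 23.5). Then cos ∠WSH = SW·SH / (|SW||SH|), giving 50.3°.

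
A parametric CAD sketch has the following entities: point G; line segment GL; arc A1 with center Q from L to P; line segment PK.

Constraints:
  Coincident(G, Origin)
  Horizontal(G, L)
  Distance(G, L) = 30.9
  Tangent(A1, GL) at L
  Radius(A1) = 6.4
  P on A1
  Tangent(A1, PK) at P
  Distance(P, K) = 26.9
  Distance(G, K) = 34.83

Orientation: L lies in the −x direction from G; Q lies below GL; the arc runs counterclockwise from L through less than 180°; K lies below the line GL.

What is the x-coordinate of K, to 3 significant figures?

-17.1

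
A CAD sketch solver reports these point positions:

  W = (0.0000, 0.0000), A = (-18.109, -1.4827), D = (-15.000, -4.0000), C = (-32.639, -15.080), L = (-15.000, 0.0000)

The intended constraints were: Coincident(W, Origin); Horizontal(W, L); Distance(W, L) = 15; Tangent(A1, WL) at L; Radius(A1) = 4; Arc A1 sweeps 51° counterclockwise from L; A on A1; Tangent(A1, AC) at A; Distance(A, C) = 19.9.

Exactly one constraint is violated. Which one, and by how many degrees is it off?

Tangent(A1, AC) at A — off by 7.90°.

W = (0.00, 0.00) ✓; W.y = 0.00, L.y = 0.00 ✓; |WL| = 15.00 ✓; ∠(DL, LW) = 90.00° ✓; |DL| = 4.000 ✓; bearing(D→A) − bearing(D→L) = 51.00° ✓; |DA| = 4.000 ✓; ∠(DA, AC) = 97.90° ✗; |AC| = 19.90 ✓.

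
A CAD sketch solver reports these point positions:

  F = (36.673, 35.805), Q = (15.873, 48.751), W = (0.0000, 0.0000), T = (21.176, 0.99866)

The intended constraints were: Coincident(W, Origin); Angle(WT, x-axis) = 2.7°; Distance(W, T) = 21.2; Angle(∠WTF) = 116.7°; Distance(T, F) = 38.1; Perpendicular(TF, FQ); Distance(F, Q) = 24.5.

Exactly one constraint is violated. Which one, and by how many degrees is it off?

Perpendicular(TF, FQ) — off by 7.90°.

W = (0.00, 0.00) ✓; WT at 2.700° ✓; |WT| = 21.20 ✓; ∠WTF = 116.7° ✓; |TF| = 38.10 ✓; ∠(TF, FQ) = 82.10° ✗; |FQ| = 24.50 ✓.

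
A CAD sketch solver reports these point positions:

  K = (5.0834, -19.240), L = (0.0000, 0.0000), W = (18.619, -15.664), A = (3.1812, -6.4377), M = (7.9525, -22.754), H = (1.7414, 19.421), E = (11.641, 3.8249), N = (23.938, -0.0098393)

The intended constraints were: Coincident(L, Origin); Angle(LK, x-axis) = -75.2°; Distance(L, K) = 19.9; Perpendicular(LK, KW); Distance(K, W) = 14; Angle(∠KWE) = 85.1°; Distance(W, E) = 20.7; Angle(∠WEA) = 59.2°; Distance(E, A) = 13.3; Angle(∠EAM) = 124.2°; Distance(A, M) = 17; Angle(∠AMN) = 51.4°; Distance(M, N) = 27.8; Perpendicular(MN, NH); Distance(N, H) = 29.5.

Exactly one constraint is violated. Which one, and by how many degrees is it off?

Perpendicular(MN, NH) — off by 6.10°.

L = (0.00, 0.00) ✓; LK at -75.20° ✓; |LK| = 19.90 ✓; ∠(LK, KW) = 90.00° ✓; |KW| = 14.00 ✓; ∠KWE = 85.10° ✓; |WE| = 20.70 ✓; ∠WEA = 59.20° ✓; |EA| = 13.30 ✓; ∠EAM = 124.2° ✓; |AM| = 17.00 ✓; ∠AMN = 51.40° ✓; |MN| = 27.80 ✓; ∠(MN, NH) = 83.90° ✗; |NH| = 29.50 ✓.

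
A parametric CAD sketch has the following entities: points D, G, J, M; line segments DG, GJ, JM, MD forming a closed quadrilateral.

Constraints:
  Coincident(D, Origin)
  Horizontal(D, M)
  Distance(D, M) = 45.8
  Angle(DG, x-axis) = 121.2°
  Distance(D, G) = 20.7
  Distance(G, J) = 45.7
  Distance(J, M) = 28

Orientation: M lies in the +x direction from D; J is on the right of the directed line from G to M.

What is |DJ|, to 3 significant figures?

26.1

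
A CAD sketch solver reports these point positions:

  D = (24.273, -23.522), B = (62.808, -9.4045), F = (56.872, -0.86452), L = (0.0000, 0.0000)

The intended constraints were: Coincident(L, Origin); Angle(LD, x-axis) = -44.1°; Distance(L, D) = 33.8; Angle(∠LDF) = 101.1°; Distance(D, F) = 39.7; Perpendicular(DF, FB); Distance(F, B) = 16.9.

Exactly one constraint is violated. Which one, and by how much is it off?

Distance(F, B) = 16.9 — off by 6.50.

L = (0.00, 0.00) ✓; LD at -44.10° ✓; |LD| = 33.80 ✓; ∠LDF = 101.1° ✓; |DF| = 39.70 ✓; ∠(DF, FB) = 90.00° ✓; |FB| = 10.40 ✗.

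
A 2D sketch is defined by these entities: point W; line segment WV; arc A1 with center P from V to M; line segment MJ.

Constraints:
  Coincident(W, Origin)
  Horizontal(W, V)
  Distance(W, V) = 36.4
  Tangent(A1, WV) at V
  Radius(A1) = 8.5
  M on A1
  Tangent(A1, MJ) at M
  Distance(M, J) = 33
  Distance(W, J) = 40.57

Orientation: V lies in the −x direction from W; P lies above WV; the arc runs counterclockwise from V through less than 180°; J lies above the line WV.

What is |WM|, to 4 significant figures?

28.95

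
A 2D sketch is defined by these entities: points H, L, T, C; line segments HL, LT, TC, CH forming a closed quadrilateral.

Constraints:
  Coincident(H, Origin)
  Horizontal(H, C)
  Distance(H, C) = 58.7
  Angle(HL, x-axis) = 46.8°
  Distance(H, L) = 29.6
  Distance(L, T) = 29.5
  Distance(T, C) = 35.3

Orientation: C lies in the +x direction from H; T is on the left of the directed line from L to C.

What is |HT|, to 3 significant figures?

57.9

H is at the origin; HC is horizontal with |HC| = 58.7 and C in +x, so C = (58.7, 0). HL runs at 46.8° with |HL| = 29.6, so L = (20.3, 21.6). T is determined by |LT| = 29.5 and |TC| = 35.3 together: it lies at the intersection of circle(L, 29.5) and circle(C, 35.3). With |LC| = 44.1, the foot of the radical line on LC is 17.8 from L and the perpendicular offset is √(29.5² − 17.8²) = 23.5. Taking the left-of-LC solution: T = (47.3, 33.4).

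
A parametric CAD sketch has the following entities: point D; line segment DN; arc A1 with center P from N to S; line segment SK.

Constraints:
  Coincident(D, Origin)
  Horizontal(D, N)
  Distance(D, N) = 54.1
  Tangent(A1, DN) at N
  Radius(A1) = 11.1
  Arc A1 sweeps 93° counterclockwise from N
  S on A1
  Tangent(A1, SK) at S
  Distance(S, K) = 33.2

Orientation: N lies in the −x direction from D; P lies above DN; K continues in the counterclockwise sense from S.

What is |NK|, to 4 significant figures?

45.80

D is at the origin; DN is horizontal with |DN| = 54.1 and N on the −x side, so N = (-54.10, 0.000). Tangency of A1 to DN means the radius PN is perpendicular to DN, so P = N + (0, 11.1) = (-54.10, 11.10). On A1, N sits at bearing -90° from P; a 93° counterclockwise sweep puts S at bearing 3°, so S = P + 11.1·(cos 3°, sin 3°) = (-43.02, 11.68). The tangent condition forces PS to be normal to SK, so SK runs along (−sin 3°, cos 3°); with |SK| = 33.2, K = (-44.75, 44.84). Then |NK| = |K − N| = 45.80.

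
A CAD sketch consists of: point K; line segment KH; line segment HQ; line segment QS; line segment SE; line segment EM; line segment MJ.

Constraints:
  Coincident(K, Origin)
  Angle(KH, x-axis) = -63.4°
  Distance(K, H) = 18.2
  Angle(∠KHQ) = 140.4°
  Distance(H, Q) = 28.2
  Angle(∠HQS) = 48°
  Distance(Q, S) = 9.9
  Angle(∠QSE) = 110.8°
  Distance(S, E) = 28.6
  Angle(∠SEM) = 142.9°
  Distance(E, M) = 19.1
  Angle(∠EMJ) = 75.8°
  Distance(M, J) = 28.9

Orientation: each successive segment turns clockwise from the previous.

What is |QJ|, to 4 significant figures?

32.07

K is at the origin; KH runs at -63.4° with length 18.2, so H = (8.149, -16.27). ∠KHQ = 140.4° gives HQ at -103.0° from the x-axis; with |HQ| = 28.2, Q = (1.806, -43.75). ∠HQS = 48.0° gives QS at 125.0° from the x-axis; with |QS| = 9.9, S = (-3.873, -35.64). ∠QSE = 110.8° gives SE at 55.80° from the x-axis; with |SE| = 28.6, E = (12.20, -11.99). ∠SEM = 142.9° gives EM at 18.70° from the x-axis; with |EM| = 19.1, M = (30.29, -5.863). ∠EMJ = 75.8° gives MJ at -85.50° from the x-axis; with |MJ| = 28.9, J = (32.56, -34.67). Then |QJ| = |J − Q| = 32.07.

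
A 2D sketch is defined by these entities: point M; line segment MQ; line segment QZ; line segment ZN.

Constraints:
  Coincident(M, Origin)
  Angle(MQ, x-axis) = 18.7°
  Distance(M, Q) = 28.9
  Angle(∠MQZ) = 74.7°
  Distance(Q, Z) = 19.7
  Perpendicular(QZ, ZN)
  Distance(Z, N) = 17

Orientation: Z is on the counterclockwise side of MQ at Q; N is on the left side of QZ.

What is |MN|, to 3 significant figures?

16.3

M is at the origin; MQ runs at 18.7° with length 28.9, so Q = 28.9·(cos 18.7°, sin 18.7°) = (27.4, 9.27). ∠MQZ = 74.7°, so QZ runs at 18.7° + (180° − 74.7°) = 124° from the x-axis; with |QZ| = 19.7, Z = Q + 19.7·(cos 124°, sin 124°) = (16.4, 25.6). QZ is perpendicular to ZN; with |ZN| = 17.0 on the left of QZ, N = Z + 17.0·(-0.829, -0.559) = (2.26, 16.1). Then |MN| = |N − M| = 16.3.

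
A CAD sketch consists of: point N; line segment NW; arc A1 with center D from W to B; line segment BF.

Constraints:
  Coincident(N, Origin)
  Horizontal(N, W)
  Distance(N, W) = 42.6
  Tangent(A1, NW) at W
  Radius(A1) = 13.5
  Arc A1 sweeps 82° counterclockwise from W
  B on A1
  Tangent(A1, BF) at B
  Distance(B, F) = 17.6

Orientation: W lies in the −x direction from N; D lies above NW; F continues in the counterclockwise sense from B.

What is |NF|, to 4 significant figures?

39.51

N is at the origin; NW is horizontal with |NW| = 42.6 and W on the −x side, so W = (-42.60, 0.000). Tangency of A1 to NW means the radius DW is perpendicular to NW, so D = W + (0, 13.5) = (-42.60, 13.50). On A1, W sits at bearing -90° from D; an 82° counterclockwise sweep puts B at bearing -8°, so B = D + 13.5·(cos -8°, sin -8°) = (-29.23, 11.62). Since A1 is tangent to BF there, DB ⟂ BF, so BF runs along (−sin -8°, cos -8°); with |BF| = 17.6, F = (-26.78, 29.05). Then |NF| = |F − N| = 39.51.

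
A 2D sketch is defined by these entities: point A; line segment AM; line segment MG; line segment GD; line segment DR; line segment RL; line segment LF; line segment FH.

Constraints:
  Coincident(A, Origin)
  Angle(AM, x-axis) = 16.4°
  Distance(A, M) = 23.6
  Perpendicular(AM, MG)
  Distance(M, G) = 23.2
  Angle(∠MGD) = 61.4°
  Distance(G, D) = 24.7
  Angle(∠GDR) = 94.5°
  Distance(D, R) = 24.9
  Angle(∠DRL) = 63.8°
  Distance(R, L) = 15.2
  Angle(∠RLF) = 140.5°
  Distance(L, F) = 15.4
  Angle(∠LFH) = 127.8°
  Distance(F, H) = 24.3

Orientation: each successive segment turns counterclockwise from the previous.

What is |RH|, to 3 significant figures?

43.1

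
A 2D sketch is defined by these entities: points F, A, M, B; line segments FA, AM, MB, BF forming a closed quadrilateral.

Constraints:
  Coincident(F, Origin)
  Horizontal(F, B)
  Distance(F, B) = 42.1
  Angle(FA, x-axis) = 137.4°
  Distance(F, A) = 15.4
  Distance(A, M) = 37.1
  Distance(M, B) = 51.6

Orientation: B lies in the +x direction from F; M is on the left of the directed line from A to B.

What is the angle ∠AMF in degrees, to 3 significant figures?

21.4°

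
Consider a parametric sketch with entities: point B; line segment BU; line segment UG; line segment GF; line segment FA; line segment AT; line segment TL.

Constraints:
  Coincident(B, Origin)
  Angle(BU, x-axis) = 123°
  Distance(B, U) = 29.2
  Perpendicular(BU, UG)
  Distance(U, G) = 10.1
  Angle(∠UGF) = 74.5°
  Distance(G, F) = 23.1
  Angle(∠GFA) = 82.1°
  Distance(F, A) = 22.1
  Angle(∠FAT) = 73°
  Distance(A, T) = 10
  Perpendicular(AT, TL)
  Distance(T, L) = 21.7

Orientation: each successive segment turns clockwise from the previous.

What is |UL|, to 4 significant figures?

21.01

∠FAT = 73.0° gives AT at 82.60° from the x-axis; with |AT| = 10.0, T = (-20.99, 14.19). The perpendicularity gives TL at right angles to AT, so TL runs at -7.400°; with |TL| = 21.7, L = (0.5301, 11.40). Then |UL| = |L − U| = 21.01.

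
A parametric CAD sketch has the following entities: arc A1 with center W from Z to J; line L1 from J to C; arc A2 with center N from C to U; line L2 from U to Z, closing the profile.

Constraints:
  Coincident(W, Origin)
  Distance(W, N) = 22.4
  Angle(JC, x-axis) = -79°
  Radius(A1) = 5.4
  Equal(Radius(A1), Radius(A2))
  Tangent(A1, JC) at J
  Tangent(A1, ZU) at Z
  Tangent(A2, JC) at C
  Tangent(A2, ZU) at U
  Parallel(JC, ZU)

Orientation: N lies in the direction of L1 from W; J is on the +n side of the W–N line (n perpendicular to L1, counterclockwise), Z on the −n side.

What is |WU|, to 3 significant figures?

23.0

The slot axis is L1's direction at -79.0°, so u = (cos -79.0°, sin -79.0°) = (0.191, -0.982) and n = (−sin -79.0°, cos -79.0°) = (0.982, 0.191). W is at the origin and N lies 22.4 along u from W, so N = 22.4·u = (4.27, -22.0). Tangency of A1 to both parallel lines with radius 5.4 puts J and Z at W ± 5.4·n: J = (5.30, 1.03), Z = (-5.30, -1.03). Equal radii place C and U the same way about N: C = N + 5.4·n = (9.57, -21.0), U = N − 5.4·n = (-1.03, -23.0). Then |WU| = |U − W| = 23.0.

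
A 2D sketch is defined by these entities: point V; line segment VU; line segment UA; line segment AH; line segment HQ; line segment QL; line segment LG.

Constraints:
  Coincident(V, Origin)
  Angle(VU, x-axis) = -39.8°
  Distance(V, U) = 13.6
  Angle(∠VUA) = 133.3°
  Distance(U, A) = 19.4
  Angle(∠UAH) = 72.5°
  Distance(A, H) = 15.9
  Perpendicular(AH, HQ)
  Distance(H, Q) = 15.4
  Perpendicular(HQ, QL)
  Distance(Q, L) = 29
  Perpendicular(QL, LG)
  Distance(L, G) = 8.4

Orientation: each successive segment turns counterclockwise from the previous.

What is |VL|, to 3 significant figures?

32.5

V is at the origin; VU runs at -39.8° with length 13.6, so U = (10.4, -8.71). ∠VUA = 133.3° gives UA at 6.90° from the x-axis; with |UA| = 19.4, A = (29.7, -6.37). ∠UAH = 72.5° gives AH at 114° from the x-axis; with |AH| = 15.9, H = (23.1, 8.11). The perpendicularity gives HQ at right angles to AH, so HQ runs at -156°; with |HQ| = 15.4, Q = (9.12, 1.74). HQ is perpendicular to QL, so QL runs at -65.6°; with |QL| = 29.0, L = (21.1, -24.7). Then |VL| = |L − V| = 32.5.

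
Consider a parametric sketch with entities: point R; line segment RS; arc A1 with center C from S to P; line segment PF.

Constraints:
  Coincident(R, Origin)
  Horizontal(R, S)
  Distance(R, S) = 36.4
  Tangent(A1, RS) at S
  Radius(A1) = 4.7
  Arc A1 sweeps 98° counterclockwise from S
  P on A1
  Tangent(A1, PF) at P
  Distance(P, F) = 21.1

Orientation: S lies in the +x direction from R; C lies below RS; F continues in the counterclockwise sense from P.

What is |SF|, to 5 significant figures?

26.305

R is at the origin; RS is horizontal with |RS| = 36.4 and S on the +x side, so S = (36.400, 0.0000). Tangency of A1 to RS means the radius CS is perpendicular to RS, so C = S + (0, -4.7) = (36.400, -4.7000). On A1, S sits at bearing 90° from C; a 98° counterclockwise sweep puts P at bearing 188°, so P = C + 4.7·(cos 188°, sin 188°) = (31.746, -5.3541). Tangency of A1 to PF means the radius CP is perpendicular to PF, so PF runs along (−sin 188°, cos 188°); with |PF| = 21.1, F = (34.682, -26.249). Then |SF| = |F − S| = 26.305.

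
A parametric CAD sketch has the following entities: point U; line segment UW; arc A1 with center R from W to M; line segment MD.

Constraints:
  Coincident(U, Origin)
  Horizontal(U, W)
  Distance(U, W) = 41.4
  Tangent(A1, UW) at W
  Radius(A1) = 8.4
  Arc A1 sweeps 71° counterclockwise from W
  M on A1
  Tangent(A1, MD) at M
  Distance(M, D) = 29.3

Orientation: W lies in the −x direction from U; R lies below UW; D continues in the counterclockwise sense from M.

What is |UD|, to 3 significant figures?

67.7

U is at the origin; U and W share the same y with |UW| = 41.4 and W on the −x side, so W = (-41.4, 0.00). A1 meets UW tangentially, so RW is at right angles to UW, so R = W + (0, -8.4) = (-41.4, -8.40). On A1, W sits at bearing 90° from R; a 71° counterclockwise sweep puts M at bearing 161°, so M = R + 8.4·(cos 161°, sin 161°) = (-49.3, -5.67). A1 meets MD tangentially, so RM is at right angles to MD, so MD runs along (−sin 161°, cos 161°); with |MD| = 29.3, D = (-58.9, -33.4). Then |UD| = |D − U| = 67.7.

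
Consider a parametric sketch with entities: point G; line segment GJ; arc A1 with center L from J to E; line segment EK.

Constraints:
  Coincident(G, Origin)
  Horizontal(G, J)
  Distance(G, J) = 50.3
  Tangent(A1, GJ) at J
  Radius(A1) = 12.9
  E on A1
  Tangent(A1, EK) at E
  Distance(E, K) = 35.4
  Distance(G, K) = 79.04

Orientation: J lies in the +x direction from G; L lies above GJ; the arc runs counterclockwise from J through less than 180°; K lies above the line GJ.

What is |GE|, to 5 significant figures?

64.563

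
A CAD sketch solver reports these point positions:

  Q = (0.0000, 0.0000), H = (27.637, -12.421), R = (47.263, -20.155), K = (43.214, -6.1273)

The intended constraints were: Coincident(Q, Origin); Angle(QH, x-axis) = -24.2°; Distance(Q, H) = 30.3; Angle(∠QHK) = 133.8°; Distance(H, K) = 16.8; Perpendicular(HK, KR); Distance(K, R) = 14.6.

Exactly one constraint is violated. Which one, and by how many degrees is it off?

Perpendicular(HK, KR) — off by 5.90°.

Q = (0.00, 0.00) ✓; QH at -24.20° ✓; |QH| = 30.30 ✓; ∠QHK = 133.8° ✓; |HK| = 16.80 ✓; ∠(HK, KR) = 95.90° ✗; |KR| = 14.60 ✓.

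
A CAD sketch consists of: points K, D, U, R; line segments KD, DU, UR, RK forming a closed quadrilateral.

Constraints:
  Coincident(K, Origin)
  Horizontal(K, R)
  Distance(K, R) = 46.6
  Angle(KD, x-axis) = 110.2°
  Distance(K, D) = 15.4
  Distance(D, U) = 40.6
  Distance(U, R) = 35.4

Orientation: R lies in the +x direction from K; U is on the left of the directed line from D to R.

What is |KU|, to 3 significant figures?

44.7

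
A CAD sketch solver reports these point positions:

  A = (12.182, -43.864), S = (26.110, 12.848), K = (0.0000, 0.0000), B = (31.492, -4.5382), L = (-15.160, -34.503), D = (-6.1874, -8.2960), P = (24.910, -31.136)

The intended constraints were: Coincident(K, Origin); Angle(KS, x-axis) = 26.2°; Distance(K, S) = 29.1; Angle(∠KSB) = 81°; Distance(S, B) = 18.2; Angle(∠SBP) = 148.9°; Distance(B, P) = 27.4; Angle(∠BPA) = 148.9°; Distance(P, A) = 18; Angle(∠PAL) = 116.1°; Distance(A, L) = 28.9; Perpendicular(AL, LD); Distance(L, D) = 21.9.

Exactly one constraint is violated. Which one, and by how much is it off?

Distance(L, D) = 21.9 — off by 5.80.

K = (0.00, 0.00) ✓; KS at 26.20° ✓; |KS| = 29.10 ✓; ∠KSB = 81.00° ✓; |SB| = 18.20 ✓; ∠SBP = 148.9° ✓; |BP| = 27.40 ✓; ∠BPA = 148.9° ✓; |PA| = 18.00 ✓; ∠PAL = 116.1° ✓; |AL| = 28.90 ✓; ∠(AL, LD) = 90.00° ✓; |LD| = 27.70 ✗.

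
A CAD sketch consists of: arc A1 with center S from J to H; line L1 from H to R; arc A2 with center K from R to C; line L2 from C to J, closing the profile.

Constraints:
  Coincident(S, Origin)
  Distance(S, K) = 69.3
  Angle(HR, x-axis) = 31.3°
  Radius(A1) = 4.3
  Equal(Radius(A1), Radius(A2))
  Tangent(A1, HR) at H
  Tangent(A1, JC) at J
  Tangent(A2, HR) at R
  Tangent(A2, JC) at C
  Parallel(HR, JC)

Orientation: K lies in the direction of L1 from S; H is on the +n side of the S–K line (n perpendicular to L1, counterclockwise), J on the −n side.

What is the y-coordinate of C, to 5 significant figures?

32.329

The slot axis is L1's direction at 31.3°, so u = (cos 31.3°, sin 31.3°) = (0.85446, 0.51952) and n = (−sin 31.3°, cos 31.3°) = (-0.51952, 0.85446). S is at the origin and K lies 69.3 along u from S, so K = 69.3·u = (59.214, 36.003). Tangency of A1 to both parallel lines with radius 4.3 puts H and J at S ± 4.3·n: H = (-2.2339, 3.6742), J = (2.2339, -3.6742). Equal radii place R and C the same way about K: R = K + 4.3·n = (56.980, 39.677), C = K − 4.3·n = (61.448, 32.329). So C.y = 32.329.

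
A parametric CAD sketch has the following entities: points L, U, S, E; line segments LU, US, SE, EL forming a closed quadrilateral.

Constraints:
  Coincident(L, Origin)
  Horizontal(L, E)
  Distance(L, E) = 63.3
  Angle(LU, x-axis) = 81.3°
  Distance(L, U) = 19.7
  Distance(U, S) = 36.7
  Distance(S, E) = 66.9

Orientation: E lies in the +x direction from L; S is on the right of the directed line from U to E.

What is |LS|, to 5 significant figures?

17.022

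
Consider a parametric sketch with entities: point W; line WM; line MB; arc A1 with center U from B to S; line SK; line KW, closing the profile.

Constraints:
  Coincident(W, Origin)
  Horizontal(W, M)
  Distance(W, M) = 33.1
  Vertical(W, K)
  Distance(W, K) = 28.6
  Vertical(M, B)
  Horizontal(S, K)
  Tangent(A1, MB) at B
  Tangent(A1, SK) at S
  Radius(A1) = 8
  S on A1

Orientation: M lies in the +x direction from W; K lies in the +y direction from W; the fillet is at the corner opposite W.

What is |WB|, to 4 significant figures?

38.99

W is at the origin; W and M share the same y with |WM| = 33.1 and M on the +x side, so M = (33.10, 0.000). WK is vertical with |WK| = 28.6 and K on the +y side, so K = (0.000, 28.60). The virtual corner opposite W is at (33.10, 28.60). Since A1 is tangent to MB there, UB ⟂ MB and since A1 is tangent to SK there, US ⟂ SK, with radius 8.0, so the center U sits 8.0 in from both sides at U = (25.10, 20.60). That places the tangent points at B = (33.10, 20.60) on MB and S = (25.10, 28.60) on SK. Then |WB| = |B − W| = 38.99.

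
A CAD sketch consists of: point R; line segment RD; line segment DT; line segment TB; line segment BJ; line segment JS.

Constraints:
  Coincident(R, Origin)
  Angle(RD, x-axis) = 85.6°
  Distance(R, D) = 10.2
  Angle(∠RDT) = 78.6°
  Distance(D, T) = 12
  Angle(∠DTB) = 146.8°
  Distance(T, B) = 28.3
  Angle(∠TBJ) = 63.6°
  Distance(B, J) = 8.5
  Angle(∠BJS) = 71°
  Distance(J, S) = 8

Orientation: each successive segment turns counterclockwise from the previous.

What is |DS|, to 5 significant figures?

29.316

R is at the origin; RD runs at 85.6° with length 10.2, so D = (0.78253, 10.170). ∠RDT = 78.6° gives DT at -173.00° from the x-axis; with |DT| = 12.0, T = (-11.128, 8.7075). ∠DTB = 146.8° gives TB at -139.80° from the x-axis; with |TB| = 28.3, B = (-32.743, -9.5589). ∠TBJ = 63.6° gives BJ at -23.400° from the x-axis; with |BJ| = 8.5, J = (-24.943, -12.935). ∠BJS = 71.0° gives JS at 85.600° from the x-axis; with |JS| = 8.0, S = (-24.329, -4.9583). Then |DS| = |S − D| = 29.316.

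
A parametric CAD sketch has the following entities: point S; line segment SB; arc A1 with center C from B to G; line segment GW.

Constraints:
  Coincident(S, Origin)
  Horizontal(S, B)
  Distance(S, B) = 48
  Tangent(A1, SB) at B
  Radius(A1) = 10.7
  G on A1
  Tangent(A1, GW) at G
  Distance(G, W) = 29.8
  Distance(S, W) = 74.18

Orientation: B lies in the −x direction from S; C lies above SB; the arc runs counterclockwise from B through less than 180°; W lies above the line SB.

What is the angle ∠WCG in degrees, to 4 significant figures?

70.25°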